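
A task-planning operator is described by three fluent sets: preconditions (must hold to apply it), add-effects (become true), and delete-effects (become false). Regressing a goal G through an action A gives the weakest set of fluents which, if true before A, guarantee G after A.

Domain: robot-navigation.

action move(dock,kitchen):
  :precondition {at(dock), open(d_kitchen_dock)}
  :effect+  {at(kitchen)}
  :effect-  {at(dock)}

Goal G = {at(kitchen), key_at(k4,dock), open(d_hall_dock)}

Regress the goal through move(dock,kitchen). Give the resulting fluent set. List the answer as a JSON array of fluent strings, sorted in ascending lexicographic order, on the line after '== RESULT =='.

Regress:
  G ∩ del = {}  (empty — regression defined)
  G \ add = {at(kitchen), key_at(k4,dock), open(d_hall_dock)} \ {at(kitchen)} = {key_at(k4,dock), open(d_hall_dock)}
  ∪ pre   = {key_at(k4,dock), open(d_hall_dock)} ∪ {at(dock), open(d_kitchen_dock)}
          = {at(dock), key_at(k4,dock), open(d_hall_dock), open(d_kitchen_dock)}

== RESULT ==
["at(dock)", "key_at(k4,dock)", "open(d_hall_dock)", "open(d_kitchen_dock)"]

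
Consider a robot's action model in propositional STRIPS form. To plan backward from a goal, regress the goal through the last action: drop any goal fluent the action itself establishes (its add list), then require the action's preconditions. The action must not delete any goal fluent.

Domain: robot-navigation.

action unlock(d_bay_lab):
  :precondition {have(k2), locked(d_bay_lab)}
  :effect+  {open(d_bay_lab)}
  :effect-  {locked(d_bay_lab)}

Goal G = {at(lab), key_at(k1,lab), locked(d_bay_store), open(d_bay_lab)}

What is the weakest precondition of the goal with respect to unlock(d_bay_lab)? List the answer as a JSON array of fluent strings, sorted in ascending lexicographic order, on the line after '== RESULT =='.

Compute (G \ add) ∪ pre:
  G ∩ del = {}  (empty — regression defined)
  G \ add = {at(lab), key_at(k1,lab), locked(d_bay_store), open(d_bay_lab)} \ {open(d_bay_lab)} = {at(lab), key_at(k1,lab), locked(d_bay_store)}
  ∪ pre   = {at(lab), key_at(k1,lab), locked(d_bay_store)} ∪ {have(k2), locked(d_bay_lab)}
          = {at(lab), have(k2), key_at(k1,lab), locked(d_bay_lab), locked(d_bay_store)}

== RESULT ==
["at(lab)", "have(k2)", "key_at(k1,lab)", "locked(d_bay_lab)", "locked(d_bay_store)"]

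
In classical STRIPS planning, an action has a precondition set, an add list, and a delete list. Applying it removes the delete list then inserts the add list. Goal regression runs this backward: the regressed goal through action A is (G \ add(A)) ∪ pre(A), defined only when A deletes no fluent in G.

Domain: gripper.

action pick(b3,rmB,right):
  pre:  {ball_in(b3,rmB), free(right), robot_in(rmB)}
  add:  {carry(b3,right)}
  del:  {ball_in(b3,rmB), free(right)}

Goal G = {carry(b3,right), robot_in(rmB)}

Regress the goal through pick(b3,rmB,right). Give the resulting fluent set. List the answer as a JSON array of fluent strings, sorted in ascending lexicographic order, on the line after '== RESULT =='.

Regress:
  G ∩ del = {}  (empty — regression defined)
  G \ add = {carry(b3,right), robot_in(rmB)} \ {carry(b3,right)} = {robot_in(rmB)}
  ∪ pre   = {robot_in(rmB)} ∪ {ball_in(b3,rmB), free(right), robot_in(rmB)}
          = {ball_in(b3,rmB), free(right), robot_in(rmB)}

== RESULT ==
["ball_in(b3,rmB)", "free(right)", "robot_in(rmB)"]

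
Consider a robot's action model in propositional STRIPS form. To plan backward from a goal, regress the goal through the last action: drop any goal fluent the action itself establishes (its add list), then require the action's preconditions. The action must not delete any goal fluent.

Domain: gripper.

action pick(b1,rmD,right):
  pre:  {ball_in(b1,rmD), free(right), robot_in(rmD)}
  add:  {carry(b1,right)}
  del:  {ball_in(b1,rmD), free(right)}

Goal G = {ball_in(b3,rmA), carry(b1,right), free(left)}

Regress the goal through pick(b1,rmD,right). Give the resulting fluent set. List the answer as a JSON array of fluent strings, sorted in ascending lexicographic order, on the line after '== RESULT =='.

Compute (G \ add) ∪ pre:
  G ∩ del = {}  (empty — regression defined)
  G \ add = {ball_in(b3,rmA), carry(b1,right), free(left)} \ {carry(b1,right)} = {ball_in(b3,rmA), free(left)}
  ∪ pre   = {ball_in(b3,rmA), free(left)} ∪ {ball_in(b1,rmD), free(right), robot_in(rmD)}
          = {ball_in(b1,rmD), ball_in(b3,rmA), free(left), free(right), robot_in(rmD)}

== RESULT ==
["ball_in(b1,rmD)", "ball_in(b3,rmA)", "free(left)", "free(right)", "robot_in(rmD)"]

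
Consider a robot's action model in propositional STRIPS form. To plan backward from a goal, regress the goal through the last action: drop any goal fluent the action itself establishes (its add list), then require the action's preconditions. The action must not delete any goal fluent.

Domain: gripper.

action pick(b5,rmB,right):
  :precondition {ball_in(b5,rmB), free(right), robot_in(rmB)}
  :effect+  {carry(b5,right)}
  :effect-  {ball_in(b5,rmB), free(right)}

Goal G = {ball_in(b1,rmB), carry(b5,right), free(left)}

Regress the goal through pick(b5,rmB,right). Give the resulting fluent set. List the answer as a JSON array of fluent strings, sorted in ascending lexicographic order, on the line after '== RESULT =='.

Regress:
  G ∩ del = {}  (empty — regression defined)
  G \ add = {ball_in(b1,rmB), carry(b5,right), free(left)} \ {carry(b5,right)} = {ball_in(b1,rmB), free(left)}
  ∪ pre   = {ball_in(b1,rmB), free(left)} ∪ {ball_in(b5,rmB), free(right), robot_in(rmB)}
          = {ball_in(b1,rmB), ball_in(b5,rmB), free(left), free(right), robot_in(rmB)}

== RESULT ==
["ball_in(b1,rmB)", "ball_in(b5,rmB)", "free(left)", "free(right)", "robot_in(rmB)"]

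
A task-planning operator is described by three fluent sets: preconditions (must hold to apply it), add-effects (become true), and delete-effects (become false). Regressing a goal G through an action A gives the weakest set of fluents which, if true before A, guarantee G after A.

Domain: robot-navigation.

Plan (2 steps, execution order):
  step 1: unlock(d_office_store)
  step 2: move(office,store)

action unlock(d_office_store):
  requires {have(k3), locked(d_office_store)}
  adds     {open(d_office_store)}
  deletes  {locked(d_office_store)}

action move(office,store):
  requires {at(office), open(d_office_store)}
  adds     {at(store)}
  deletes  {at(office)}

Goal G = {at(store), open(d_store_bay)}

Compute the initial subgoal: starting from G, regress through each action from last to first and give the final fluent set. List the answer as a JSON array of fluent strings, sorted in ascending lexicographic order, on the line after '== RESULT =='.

Regress step by step:
  through step 2 (move(office,store)): drop {at(store)}, keep {open(d_store_bay)}, require {at(office), open(d_office_store)}
    → {at(office), open(d_office_store), open(d_store_bay)}
  through step 1 (unlock(d_office_store)): drop {open(d_office_store)}, keep {at(office), open(d_store_bay)}, require {have(k3), locked(d_office_store)}
    → {at(office), have(k3), locked(d_office_store), open(d_store_bay)}

== RESULT ==
["at(office)", "have(k3)", "locked(d_office_store)", "open(d_store_bay)"]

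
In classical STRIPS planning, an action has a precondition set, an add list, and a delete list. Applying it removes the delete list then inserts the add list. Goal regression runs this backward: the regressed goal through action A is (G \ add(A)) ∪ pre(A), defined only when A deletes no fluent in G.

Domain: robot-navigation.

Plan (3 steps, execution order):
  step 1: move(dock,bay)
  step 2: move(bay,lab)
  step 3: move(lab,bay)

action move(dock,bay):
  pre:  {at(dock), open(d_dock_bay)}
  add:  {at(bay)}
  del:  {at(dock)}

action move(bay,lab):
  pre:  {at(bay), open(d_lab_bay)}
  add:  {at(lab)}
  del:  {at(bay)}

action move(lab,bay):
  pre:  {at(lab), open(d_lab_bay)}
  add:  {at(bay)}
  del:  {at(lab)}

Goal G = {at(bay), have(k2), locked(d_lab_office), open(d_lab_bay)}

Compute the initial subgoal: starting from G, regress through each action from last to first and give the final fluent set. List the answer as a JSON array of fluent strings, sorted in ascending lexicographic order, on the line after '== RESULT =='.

Regress step by step:
  through step 3 (move(lab,bay)): drop {at(bay)}, keep {have(k2), locked(d_lab_office), open(d_lab_bay)}, require {at(lab), open(d_lab_bay)}
    → {at(lab), have(k2), locked(d_lab_office), open(d_lab_bay)}
  through step 2 (move(bay,lab)): drop {at(lab)}, keep {have(k2), locked(d_lab_office), open(d_lab_bay)}, require {at(bay), open(d_lab_bay)}
    → {at(bay), have(k2), locked(d_lab_office), open(d_lab_bay)}
  through step 1 (move(dock,bay)): drop {at(bay)}, keep {have(k2), locked(d_lab_office), open(d_lab_bay)}, require {at(dock), open(d_dock_bay)}
    → {at(dock), have(k2), locked(d_lab_office), open(d_dock_bay), open(d_lab_bay)}

== RESULT ==
["at(dock)", "have(k2)", "locked(d_lab_office)", "open(d_dock_bay)", "open(d_lab_bay)"]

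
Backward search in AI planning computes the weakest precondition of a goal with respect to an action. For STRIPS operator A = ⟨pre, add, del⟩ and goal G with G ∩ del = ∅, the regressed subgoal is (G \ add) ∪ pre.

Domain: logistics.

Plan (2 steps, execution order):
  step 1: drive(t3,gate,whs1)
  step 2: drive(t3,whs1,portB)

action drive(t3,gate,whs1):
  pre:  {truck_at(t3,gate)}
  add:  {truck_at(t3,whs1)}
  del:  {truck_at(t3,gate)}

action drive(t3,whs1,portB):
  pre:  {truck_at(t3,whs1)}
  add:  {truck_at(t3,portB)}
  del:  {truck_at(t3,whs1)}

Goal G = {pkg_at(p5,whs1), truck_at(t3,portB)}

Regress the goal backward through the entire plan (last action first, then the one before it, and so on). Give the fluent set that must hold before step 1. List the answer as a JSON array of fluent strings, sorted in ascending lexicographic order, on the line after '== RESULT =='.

Work backward from the goal:
  through step 2 (drive(t3,whs1,portB)): drop {truck_at(t3,portB)}, keep {pkg_at(p5,whs1)}, require {truck_at(t3,whs1)}
    → {pkg_at(p5,whs1), truck_at(t3,whs1)}
  through step 1 (drive(t3,gate,whs1)): drop {truck_at(t3,whs1)}, keep {pkg_at(p5,whs1)}, require {truck_at(t3,gate)}
    → {pkg_at(p5,whs1), truck_at(t3,gate)}

== RESULT ==
["pkg_at(p5,whs1)", "truck_at(t3,gate)"]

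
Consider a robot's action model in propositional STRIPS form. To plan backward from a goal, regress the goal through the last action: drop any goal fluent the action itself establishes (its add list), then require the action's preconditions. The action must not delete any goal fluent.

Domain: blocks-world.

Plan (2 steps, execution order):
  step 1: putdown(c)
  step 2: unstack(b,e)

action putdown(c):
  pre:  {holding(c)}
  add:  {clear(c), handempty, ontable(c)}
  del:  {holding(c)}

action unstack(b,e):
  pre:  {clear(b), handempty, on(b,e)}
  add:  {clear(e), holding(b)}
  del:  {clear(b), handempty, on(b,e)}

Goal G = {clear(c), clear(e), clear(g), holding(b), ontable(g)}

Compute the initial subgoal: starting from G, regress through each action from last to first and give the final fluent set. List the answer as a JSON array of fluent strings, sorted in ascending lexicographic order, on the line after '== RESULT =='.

Work backward from the goal:
  through step 2 (unstack(b,e)): drop {clear(e), holding(b)}, keep {clear(c), clear(g), ontable(g)}, require {clear(b), handempty, on(b,e)}
    → {clear(b), clear(c), clear(g), handempty, on(b,e), ontable(g)}
  through step 1 (putdown(c)): drop {clear(c), handempty}, keep {clear(b), clear(g), on(b,e), ontable(g)}, require {holding(c)}
    → {clear(b), clear(g), holding(c), on(b,e), ontable(g)}

== RESULT ==
["clear(b)", "clear(g)", "holding(c)", "on(b,e)", "ontable(g)"]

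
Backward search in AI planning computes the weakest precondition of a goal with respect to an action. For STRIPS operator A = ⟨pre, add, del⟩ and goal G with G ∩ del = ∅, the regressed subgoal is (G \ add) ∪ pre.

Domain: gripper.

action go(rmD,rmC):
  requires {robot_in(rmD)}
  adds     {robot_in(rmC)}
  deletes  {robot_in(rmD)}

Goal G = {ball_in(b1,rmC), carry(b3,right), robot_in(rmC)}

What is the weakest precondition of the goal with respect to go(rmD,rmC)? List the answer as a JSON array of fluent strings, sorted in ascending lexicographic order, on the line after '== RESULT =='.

Regress:
  G ∩ del = {}  (empty — regression defined)
  G \ add = {ball_in(b1,rmC), carry(b3,right), robot_in(rmC)} \ {robot_in(rmC)} = {ball_in(b1,rmC), carry(b3,right)}
  ∪ pre   = {ball_in(b1,rmC), carry(b3,right)} ∪ {robot_in(rmD)}
          = {ball_in(b1,rmC), carry(b3,right), robot_in(rmD)}

== RESULT ==
["ball_in(b1,rmC)", "carry(b3,right)", "robot_in(rmD)"]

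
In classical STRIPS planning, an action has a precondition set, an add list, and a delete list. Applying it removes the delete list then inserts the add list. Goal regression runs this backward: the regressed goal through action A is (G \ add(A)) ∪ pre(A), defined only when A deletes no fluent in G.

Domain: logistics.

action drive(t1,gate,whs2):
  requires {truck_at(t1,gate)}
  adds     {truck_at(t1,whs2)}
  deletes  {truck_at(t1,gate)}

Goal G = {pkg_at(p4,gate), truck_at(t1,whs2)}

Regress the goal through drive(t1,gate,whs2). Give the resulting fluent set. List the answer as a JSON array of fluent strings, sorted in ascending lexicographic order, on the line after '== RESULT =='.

Regress:
  G ∩ del = {}  (empty — regression defined)
  G \ add = {pkg_at(p4,gate), truck_at(t1,whs2)} \ {truck_at(t1,whs2)} = {pkg_at(p4,gate)}
  ∪ pre   = {pkg_at(p4,gate)} ∪ {truck_at(t1,gate)}
          = {pkg_at(p4,gate), truck_at(t1,gate)}

== RESULT ==
["pkg_at(p4,gate)", "truck_at(t1,gate)"]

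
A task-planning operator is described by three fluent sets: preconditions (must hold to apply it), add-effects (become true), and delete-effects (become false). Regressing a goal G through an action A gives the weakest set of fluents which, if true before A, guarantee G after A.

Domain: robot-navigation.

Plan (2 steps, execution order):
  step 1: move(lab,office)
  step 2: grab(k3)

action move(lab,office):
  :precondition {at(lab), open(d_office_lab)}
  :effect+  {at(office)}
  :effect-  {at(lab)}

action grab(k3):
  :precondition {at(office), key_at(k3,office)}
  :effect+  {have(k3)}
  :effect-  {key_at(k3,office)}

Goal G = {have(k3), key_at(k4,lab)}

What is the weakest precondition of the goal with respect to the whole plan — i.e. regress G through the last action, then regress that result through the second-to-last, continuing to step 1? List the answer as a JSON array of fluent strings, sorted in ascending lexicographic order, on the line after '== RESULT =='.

Regress step by step:
  through step 2 (grab(k3)): drop {have(k3)}, keep {key_at(k4,lab)}, require {at(office), key_at(k3,office)}
    → {at(office), key_at(k3,office), key_at(k4,lab)}
  through step 1 (move(lab,office)): drop {at(office)}, keep {key_at(k3,office), key_at(k4,lab)}, require {at(lab), open(d_office_lab)}
    → {at(lab), key_at(k3,office), key_at(k4,lab), open(d_office_lab)}

== RESULT ==
["at(lab)", "key_at(k3,office)", "key_at(k4,lab)", "open(d_office_lab)"]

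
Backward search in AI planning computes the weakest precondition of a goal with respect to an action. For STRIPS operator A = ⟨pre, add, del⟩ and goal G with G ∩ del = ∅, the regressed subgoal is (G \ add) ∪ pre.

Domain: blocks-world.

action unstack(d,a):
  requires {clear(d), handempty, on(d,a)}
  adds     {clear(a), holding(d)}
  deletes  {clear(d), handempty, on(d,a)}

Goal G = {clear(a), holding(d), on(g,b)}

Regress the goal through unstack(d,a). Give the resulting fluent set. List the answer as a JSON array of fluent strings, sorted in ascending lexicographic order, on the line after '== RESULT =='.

Compute (G \ add) ∪ pre:
  G ∩ del = {}  (empty — regression defined)
  G \ add = {clear(a), holding(d), on(g,b)} \ {clear(a), holding(d)} = {on(g,b)}
  ∪ pre   = {on(g,b)} ∪ {clear(d), handempty, on(d,a)}
          = {clear(d), handempty, on(d,a), on(g,b)}

== RESULT ==
["clear(d)", "handempty", "on(d,a)", "on(g,b)"]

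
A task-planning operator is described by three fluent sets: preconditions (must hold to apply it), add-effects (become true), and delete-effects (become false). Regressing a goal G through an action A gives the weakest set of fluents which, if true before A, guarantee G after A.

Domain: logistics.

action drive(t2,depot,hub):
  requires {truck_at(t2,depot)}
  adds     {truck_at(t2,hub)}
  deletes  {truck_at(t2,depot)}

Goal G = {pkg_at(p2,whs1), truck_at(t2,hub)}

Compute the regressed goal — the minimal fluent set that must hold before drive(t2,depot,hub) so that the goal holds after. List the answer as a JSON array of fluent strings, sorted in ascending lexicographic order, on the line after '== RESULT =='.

Compute (G \ add) ∪ pre:
  G ∩ del = {}  (empty — regression defined)
  G \ add = {pkg_at(p2,whs1), truck_at(t2,hub)} \ {truck_at(t2,hub)} = {pkg_at(p2,whs1)}
  ∪ pre   = {pkg_at(p2,whs1)} ∪ {truck_at(t2,depot)}
          = {pkg_at(p2,whs1), truck_at(t2,depot)}

== RESULT ==
["pkg_at(p2,whs1)", "truck_at(t2,depot)"]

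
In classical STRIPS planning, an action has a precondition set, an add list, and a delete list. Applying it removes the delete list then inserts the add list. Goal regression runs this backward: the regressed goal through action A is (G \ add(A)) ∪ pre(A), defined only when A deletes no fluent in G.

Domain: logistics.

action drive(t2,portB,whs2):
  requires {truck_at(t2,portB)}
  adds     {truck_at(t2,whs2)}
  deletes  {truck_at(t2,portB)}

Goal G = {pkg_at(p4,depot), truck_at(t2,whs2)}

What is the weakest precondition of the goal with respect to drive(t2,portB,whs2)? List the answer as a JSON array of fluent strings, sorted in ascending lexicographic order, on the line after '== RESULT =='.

Regress:
  G ∩ del = {}  (empty — regression defined)
  G \ add = {pkg_at(p4,depot), truck_at(t2,whs2)} \ {truck_at(t2,whs2)} = {pkg_at(p4,depot)}
  ∪ pre   = {pkg_at(p4,depot)} ∪ {truck_at(t2,portB)}
          = {pkg_at(p4,depot), truck_at(t2,portB)}

== RESULT ==
["pkg_at(p4,depot)", "truck_at(t2,portB)"]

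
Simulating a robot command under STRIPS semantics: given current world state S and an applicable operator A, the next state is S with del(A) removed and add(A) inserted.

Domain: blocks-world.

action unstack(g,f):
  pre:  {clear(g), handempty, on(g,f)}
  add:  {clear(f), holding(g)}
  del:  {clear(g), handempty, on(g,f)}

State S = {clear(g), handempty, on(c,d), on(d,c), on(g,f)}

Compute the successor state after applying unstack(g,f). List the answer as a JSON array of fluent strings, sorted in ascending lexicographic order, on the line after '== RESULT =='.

Compute (S \ del) ∪ add:
  pre ⊆ S: {clear(g), handempty, on(g,f)} ⊆ S  — applicable
  S \ del = {on(c,d), on(d,c)}
  ∪ add   = {clear(f), holding(g), on(c,d), on(d,c)}

== RESULT ==
["clear(f)", "holding(g)", "on(c,d)", "on(d,c)"]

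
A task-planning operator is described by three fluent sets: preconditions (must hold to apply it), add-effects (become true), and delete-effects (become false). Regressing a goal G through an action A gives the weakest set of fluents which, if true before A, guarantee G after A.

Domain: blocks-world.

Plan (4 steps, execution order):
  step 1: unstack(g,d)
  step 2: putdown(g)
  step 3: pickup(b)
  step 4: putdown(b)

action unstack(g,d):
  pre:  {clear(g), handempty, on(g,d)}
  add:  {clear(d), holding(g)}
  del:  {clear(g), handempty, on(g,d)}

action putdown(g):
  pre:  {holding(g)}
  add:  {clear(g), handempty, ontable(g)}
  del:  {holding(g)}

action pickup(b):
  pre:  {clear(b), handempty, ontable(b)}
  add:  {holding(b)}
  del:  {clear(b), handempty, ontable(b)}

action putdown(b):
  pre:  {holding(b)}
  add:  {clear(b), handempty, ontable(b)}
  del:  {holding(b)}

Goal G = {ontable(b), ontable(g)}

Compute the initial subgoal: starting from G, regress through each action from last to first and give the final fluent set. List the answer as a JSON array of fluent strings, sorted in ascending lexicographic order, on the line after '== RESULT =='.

Regress step by step:
  through step 4 (putdown(b)): drop {ontable(b)}, keep {ontable(g)}, require {holding(b)}
    → {holding(b), ontable(g)}
  through step 3 (pickup(b)): drop {holding(b)}, keep {ontable(g)}, require {clear(b), handempty, ontable(b)}
    → {clear(b), handempty, ontable(b), ontable(g)}
  through step 2 (putdown(g)): drop {handempty, ontable(g)}, keep {clear(b), ontable(b)}, require {holding(g)}
    → {clear(b), holding(g), ontable(b)}
  through step 1 (unstack(g,d)): drop {holding(g)}, keep {clear(b), ontable(b)}, require {clear(g), handempty, on(g,d)}
    → {clear(b), clear(g), handempty, on(g,d), ontable(b)}

== RESULT ==
["clear(b)", "clear(g)", "handempty", "on(g,d)", "ontable(b)"]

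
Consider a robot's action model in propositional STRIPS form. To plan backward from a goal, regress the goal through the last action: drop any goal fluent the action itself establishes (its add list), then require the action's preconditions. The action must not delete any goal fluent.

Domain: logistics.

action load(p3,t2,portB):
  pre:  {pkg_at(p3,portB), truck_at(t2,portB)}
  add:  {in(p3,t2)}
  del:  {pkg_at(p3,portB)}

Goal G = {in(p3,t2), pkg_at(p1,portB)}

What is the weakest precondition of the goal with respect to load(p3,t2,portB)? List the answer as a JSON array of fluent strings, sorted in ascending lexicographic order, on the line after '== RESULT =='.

Compute (G \ add) ∪ pre:
  G ∩ del = {}  (empty — regression defined)
  G \ add = {in(p3,t2), pkg_at(p1,portB)} \ {in(p3,t2)} = {pkg_at(p1,portB)}
  ∪ pre   = {pkg_at(p1,portB)} ∪ {pkg_at(p3,portB), truck_at(t2,portB)}
          = {pkg_at(p1,portB), pkg_at(p3,portB), truck_at(t2,portB)}

== RESULT ==
["pkg_at(p1,portB)", "pkg_at(p3,portB)", "truck_at(t2,portB)"]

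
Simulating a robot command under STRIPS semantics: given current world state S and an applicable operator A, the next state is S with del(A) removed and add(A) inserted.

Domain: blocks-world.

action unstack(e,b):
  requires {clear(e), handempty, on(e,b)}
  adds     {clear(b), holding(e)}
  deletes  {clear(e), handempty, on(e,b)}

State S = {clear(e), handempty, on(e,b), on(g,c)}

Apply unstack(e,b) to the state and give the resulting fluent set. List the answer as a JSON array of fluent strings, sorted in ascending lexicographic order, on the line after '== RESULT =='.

Compute (S \ del) ∪ add:
  pre ⊆ S: {clear(e), handempty, on(e,b)} ⊆ S  — applicable
  S \ del = {on(g,c)}
  ∪ add   = {clear(b), holding(e), on(g,c)}

== RESULT ==
["clear(b)", "holding(e)", "on(g,c)"]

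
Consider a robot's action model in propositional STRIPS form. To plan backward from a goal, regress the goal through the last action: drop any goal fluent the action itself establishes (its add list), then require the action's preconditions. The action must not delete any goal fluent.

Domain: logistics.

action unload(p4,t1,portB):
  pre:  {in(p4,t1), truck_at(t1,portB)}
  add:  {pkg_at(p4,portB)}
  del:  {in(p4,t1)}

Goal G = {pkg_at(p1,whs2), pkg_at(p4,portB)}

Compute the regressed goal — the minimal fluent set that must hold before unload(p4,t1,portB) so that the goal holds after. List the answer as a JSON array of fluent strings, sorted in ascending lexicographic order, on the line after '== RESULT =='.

Compute (G \ add) ∪ pre:
  G ∩ del = {}  (empty — regression defined)
  G \ add = {pkg_at(p1,whs2), pkg_at(p4,portB)} \ {pkg_at(p4,portB)} = {pkg_at(p1,whs2)}
  ∪ pre   = {pkg_at(p1,whs2)} ∪ {in(p4,t1), truck_at(t1,portB)}
          = {in(p4,t1), pkg_at(p1,whs2), truck_at(t1,portB)}

== RESULT ==
["in(p4,t1)", "pkg_at(p1,whs2)", "truck_at(t1,portB)"]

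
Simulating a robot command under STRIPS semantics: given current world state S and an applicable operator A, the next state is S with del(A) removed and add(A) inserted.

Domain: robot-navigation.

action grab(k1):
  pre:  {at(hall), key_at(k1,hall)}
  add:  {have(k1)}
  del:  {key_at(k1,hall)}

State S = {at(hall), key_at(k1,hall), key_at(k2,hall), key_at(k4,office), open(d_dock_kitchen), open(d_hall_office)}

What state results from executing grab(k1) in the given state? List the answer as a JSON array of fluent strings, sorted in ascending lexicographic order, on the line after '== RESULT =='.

Compute (S \ del) ∪ add:
  pre ⊆ S: {at(hall), key_at(k1,hall)} ⊆ S  — applicable
  S \ del = {at(hall), key_at(k2,hall), key_at(k4,office), open(d_dock_kitchen), open(d_hall_office)}
  ∪ add   = {at(hall), have(k1), key_at(k2,hall), key_at(k4,office), open(d_dock_kitchen), open(d_hall_office)}

== RESULT ==
["at(hall)", "have(k1)", "key_at(k2,hall)", "key_at(k4,office)", "open(d_dock_kitchen)", "open(d_hall_office)"]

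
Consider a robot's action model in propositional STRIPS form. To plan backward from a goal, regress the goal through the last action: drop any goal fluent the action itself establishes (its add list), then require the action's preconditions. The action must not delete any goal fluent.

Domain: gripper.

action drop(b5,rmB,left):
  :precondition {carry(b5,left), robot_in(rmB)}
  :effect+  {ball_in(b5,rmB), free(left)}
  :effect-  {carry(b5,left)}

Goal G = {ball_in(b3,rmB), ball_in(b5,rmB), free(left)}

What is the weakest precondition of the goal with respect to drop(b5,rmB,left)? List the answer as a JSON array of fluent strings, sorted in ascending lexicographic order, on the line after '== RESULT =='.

Regress:
  G ∩ del = {}  (empty — regression defined)
  G \ add = {ball_in(b3,rmB), ball_in(b5,rmB), free(left)} \ {ball_in(b5,rmB), free(left)} = {ball_in(b3,rmB)}
  ∪ pre   = {ball_in(b3,rmB)} ∪ {carry(b5,left), robot_in(rmB)}
          = {ball_in(b3,rmB), carry(b5,left), robot_in(rmB)}

== RESULT ==
["ball_in(b3,rmB)", "carry(b5,left)", "robot_in(rmB)"]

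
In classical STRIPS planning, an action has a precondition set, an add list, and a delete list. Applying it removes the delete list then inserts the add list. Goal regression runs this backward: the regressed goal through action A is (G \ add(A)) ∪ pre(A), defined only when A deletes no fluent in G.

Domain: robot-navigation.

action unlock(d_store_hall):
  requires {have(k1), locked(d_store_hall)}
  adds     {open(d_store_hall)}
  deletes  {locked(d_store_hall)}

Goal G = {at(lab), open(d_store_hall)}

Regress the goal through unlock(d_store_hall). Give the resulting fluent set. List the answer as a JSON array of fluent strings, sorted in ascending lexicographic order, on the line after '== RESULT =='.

Compute (G \ add) ∪ pre:
  G ∩ del = {}  (empty — regression defined)
  G \ add = {at(lab), open(d_store_hall)} \ {open(d_store_hall)} = {at(lab)}
  ∪ pre   = {at(lab)} ∪ {have(k1), locked(d_store_hall)}
          = {at(lab), have(k1), locked(d_store_hall)}

== RESULT ==
["at(lab)", "have(k1)", "locked(d_store_hall)"]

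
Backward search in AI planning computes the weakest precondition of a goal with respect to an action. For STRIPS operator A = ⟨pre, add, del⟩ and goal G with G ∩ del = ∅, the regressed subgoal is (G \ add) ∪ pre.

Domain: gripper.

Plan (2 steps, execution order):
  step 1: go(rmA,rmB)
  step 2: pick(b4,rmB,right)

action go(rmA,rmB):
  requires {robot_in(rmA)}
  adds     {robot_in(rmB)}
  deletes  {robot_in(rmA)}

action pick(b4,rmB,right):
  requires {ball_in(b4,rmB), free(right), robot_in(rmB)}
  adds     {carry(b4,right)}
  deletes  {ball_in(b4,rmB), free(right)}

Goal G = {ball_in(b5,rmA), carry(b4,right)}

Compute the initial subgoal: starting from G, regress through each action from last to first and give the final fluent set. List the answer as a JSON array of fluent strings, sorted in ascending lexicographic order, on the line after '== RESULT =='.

Regress step by step:
  through step 2 (pick(b4,rmB,right)): drop {carry(b4,right)}, keep {ball_in(b5,rmA)}, require {ball_in(b4,rmB), free(right), robot_in(rmB)}
    → {ball_in(b4,rmB), ball_in(b5,rmA), free(right), robot_in(rmB)}
  through step 1 (go(rmA,rmB)): drop {robot_in(rmB)}, keep {ball_in(b4,rmB), ball_in(b5,rmA), free(right)}, require {robot_in(rmA)}
    → {ball_in(b4,rmB), ball_in(b5,rmA), free(right), robot_in(rmA)}

== RESULT ==
["ball_in(b4,rmB)", "ball_in(b5,rmA)", "free(right)", "robot_in(rmA)"]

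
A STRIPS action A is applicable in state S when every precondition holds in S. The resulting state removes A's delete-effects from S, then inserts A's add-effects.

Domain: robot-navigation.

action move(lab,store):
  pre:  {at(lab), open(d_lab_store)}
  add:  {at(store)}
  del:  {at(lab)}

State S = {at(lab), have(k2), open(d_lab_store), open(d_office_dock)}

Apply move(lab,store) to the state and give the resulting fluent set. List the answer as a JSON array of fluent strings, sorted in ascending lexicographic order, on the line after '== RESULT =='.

Progress:
  pre ⊆ S: {at(lab), open(d_lab_store)} ⊆ S  — applicable
  S \ del = {have(k2), open(d_lab_store), open(d_office_dock)}
  ∪ add   = {at(store), have(k2), open(d_lab_store), open(d_office_dock)}

== RESULT ==
["at(store)", "have(k2)", "open(d_lab_store)", "open(d_office_dock)"]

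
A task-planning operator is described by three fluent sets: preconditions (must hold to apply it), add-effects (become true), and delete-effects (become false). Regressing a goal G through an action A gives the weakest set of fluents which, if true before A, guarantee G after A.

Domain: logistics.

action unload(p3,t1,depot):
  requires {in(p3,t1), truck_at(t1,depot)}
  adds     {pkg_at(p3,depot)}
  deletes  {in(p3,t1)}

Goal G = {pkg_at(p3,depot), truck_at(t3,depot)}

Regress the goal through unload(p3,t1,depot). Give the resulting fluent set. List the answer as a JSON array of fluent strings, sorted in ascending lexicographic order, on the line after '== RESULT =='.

Compute (G \ add) ∪ pre:
  G ∩ del = {}  (empty — regression defined)
  G \ add = {pkg_at(p3,depot), truck_at(t3,depot)} \ {pkg_at(p3,depot)} = {truck_at(t3,depot)}
  ∪ pre   = {truck_at(t3,depot)} ∪ {in(p3,t1), truck_at(t1,depot)}
          = {in(p3,t1), truck_at(t1,depot), truck_at(t3,depot)}

== RESULT ==
["in(p3,t1)", "truck_at(t1,depot)", "truck_at(t3,depot)"]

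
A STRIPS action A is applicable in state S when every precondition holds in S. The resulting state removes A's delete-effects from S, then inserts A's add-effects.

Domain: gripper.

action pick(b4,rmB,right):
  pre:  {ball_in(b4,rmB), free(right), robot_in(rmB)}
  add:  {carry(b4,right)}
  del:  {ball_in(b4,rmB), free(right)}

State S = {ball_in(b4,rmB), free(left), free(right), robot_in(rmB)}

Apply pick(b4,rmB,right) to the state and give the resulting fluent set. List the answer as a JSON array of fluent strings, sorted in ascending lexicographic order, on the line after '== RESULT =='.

Compute (S \ del) ∪ add:
  pre ⊆ S: {ball_in(b4,rmB), free(right), robot_in(rmB)} ⊆ S  — applicable
  S \ del = {free(left), robot_in(rmB)}
  ∪ add   = {carry(b4,right), free(left), robot_in(rmB)}

== RESULT ==
["carry(b4,right)", "free(left)", "robot_in(rmB)"]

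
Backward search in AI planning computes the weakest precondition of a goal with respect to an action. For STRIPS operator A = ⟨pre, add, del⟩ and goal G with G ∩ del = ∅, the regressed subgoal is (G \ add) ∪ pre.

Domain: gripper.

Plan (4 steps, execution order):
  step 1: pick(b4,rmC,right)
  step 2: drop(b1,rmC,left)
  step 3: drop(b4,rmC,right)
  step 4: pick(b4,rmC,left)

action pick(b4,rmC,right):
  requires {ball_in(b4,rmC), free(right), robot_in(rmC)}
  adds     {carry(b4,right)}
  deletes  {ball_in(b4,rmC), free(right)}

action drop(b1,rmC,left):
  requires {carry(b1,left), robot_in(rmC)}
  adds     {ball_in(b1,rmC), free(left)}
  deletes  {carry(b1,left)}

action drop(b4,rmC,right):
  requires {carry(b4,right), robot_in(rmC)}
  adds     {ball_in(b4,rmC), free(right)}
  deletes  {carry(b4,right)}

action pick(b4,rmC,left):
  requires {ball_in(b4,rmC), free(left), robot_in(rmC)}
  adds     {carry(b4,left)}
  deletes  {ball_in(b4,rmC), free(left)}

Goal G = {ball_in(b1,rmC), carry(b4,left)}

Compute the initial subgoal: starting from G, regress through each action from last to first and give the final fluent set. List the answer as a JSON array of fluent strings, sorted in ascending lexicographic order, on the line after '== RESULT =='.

Work backward from the goal:
  through step 4 (pick(b4,rmC,left)): drop {carry(b4,left)}, keep {ball_in(b1,rmC)}, require {ball_in(b4,rmC), free(left), robot_in(rmC)}
    → {ball_in(b1,rmC), ball_in(b4,rmC), free(left), robot_in(rmC)}
  through step 3 (drop(b4,rmC,right)): drop {ball_in(b4,rmC)}, keep {ball_in(b1,rmC), free(left), robot_in(rmC)}, require {carry(b4,right), robot_in(rmC)}
    → {ball_in(b1,rmC), carry(b4,right), free(left), robot_in(rmC)}
  through step 2 (drop(b1,rmC,left)): drop {ball_in(b1,rmC), free(left)}, keep {carry(b4,right), robot_in(rmC)}, require {carry(b1,left), robot_in(rmC)}
    → {carry(b1,left), carry(b4,right), robot_in(rmC)}
  through step 1 (pick(b4,rmC,right)): drop {carry(b4,right)}, keep {carry(b1,left), robot_in(rmC)}, require {ball_in(b4,rmC), free(right), robot_in(rmC)}
    → {ball_in(b4,rmC), carry(b1,left), free(right), robot_in(rmC)}

== RESULT ==
["ball_in(b4,rmC)", "carry(b1,left)", "free(right)", "robot_in(rmC)"]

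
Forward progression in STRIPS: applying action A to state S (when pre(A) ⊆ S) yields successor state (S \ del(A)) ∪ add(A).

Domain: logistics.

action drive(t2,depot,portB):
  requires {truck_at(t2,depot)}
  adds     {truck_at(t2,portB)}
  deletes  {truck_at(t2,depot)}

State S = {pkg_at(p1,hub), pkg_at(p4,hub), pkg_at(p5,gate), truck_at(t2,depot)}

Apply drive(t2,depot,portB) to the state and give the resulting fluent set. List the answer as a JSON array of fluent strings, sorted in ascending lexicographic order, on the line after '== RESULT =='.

Progress:
  pre ⊆ S: {truck_at(t2,depot)} ⊆ S  — applicable
  S \ del = {pkg_at(p1,hub), pkg_at(p4,hub), pkg_at(p5,gate)}
  ∪ add   = {pkg_at(p1,hub), pkg_at(p4,hub), pkg_at(p5,gate), truck_at(t2,portB)}

== RESULT ==
["pkg_at(p1,hub)", "pkg_at(p4,hub)", "pkg_at(p5,gate)", "truck_at(t2,portB)"]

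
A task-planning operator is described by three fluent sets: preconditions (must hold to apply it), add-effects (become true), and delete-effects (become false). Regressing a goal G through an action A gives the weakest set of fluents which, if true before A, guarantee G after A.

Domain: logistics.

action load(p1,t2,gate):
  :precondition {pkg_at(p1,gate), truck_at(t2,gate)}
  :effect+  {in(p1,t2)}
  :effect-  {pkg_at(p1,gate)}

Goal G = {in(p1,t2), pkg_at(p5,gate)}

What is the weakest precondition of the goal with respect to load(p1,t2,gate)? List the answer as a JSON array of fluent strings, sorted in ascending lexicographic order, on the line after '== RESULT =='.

Compute (G \ add) ∪ pre:
  G ∩ del = {}  (empty — regression defined)
  G \ add = {in(p1,t2), pkg_at(p5,gate)} \ {in(p1,t2)} = {pkg_at(p5,gate)}
  ∪ pre   = {pkg_at(p5,gate)} ∪ {pkg_at(p1,gate), truck_at(t2,gate)}
          = {pkg_at(p1,gate), pkg_at(p5,gate), truck_at(t2,gate)}

== RESULT ==
["pkg_at(p1,gate)", "pkg_at(p5,gate)", "truck_at(t2,gate)"]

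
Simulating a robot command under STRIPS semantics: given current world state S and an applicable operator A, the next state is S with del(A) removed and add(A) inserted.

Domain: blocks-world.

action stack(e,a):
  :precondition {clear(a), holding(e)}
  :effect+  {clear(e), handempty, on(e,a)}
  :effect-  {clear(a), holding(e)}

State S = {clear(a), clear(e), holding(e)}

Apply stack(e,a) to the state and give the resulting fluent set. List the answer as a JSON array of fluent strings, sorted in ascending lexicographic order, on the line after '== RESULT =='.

Progress:
  pre ⊆ S: {clear(a), holding(e)} ⊆ S  — applicable
  S \ del = {clear(e)}
  ∪ add   = {clear(e), handempty, on(e,a)}

== RESULT ==
["clear(e)", "handempty", "on(e,a)"]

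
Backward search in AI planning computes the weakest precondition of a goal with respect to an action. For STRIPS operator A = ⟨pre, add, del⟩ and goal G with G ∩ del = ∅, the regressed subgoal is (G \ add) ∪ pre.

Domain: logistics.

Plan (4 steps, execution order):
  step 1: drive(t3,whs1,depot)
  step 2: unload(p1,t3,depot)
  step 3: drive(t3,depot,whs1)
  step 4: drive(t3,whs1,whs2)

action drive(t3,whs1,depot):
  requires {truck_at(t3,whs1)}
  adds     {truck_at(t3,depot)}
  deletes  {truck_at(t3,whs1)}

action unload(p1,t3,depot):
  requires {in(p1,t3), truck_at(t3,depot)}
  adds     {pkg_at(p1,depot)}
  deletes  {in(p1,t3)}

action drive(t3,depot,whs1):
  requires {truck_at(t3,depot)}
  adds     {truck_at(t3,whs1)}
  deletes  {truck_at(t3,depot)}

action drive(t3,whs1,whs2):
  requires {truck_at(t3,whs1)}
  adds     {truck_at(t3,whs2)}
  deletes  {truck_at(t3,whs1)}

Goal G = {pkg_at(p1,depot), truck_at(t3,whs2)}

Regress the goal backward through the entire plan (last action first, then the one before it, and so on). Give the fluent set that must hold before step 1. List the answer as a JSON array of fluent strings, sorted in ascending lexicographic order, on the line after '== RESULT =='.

Regress step by step:
  through step 4 (drive(t3,whs1,whs2)): drop {truck_at(t3,whs2)}, keep {pkg_at(p1,depot)}, require {truck_at(t3,whs1)}
    → {pkg_at(p1,depot), truck_at(t3,whs1)}
  through step 3 (drive(t3,depot,whs1)): drop {truck_at(t3,whs1)}, keep {pkg_at(p1,depot)}, require {truck_at(t3,depot)}
    → {pkg_at(p1,depot), truck_at(t3,depot)}
  through step 2 (unload(p1,t3,depot)): drop {pkg_at(p1,depot)}, keep {truck_at(t3,depot)}, require {in(p1,t3), truck_at(t3,depot)}
    → {in(p1,t3), truck_at(t3,depot)}
  through step 1 (drive(t3,whs1,depot)): drop {truck_at(t3,depot)}, keep {in(p1,t3)}, require {truck_at(t3,whs1)}
    → {in(p1,t3), truck_at(t3,whs1)}

== RESULT ==
["in(p1,t3)", "truck_at(t3,whs1)"]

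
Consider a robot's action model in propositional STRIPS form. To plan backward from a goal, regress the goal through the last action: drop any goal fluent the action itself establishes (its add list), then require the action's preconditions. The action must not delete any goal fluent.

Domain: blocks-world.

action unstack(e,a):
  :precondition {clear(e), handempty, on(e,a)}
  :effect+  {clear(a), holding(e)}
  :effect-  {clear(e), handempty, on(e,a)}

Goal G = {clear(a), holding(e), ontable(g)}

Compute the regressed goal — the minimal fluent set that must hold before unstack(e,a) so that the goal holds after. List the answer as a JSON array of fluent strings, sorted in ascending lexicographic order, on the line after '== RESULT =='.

Regress:
  G ∩ del = {}  (empty — regression defined)
  G \ add = {clear(a), holding(e), ontable(g)} \ {clear(a), holding(e)} = {ontable(g)}
  ∪ pre   = {ontable(g)} ∪ {clear(e), handempty, on(e,a)}
          = {clear(e), handempty, on(e,a), ontable(g)}

== RESULT ==
["clear(e)", "handempty", "on(e,a)", "ontable(g)"]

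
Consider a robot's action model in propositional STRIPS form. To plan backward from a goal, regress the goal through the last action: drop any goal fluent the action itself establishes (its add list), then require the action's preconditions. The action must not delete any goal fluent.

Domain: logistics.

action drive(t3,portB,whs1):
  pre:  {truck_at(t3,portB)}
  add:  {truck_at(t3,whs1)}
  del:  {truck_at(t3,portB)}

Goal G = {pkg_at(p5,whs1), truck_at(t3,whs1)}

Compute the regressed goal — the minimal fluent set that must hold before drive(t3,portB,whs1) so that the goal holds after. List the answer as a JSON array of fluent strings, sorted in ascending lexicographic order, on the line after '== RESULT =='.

Compute (G \ add) ∪ pre:
  G ∩ del = {}  (empty — regression defined)
  G \ add = {pkg_at(p5,whs1), truck_at(t3,whs1)} \ {truck_at(t3,whs1)} = {pkg_at(p5,whs1)}
  ∪ pre   = {pkg_at(p5,whs1)} ∪ {truck_at(t3,portB)}
          = {pkg_at(p5,whs1), truck_at(t3,portB)}

== RESULT ==
["pkg_at(p5,whs1)", "truck_at(t3,portB)"]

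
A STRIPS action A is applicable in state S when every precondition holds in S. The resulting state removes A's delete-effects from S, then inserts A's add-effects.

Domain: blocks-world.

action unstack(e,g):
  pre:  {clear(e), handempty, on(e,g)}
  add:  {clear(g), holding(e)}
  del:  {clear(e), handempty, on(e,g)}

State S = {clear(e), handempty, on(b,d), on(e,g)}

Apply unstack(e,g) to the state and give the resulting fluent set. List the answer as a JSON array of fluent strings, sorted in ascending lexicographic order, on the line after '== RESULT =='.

Progress:
  pre ⊆ S: {clear(e), handempty, on(e,g)} ⊆ S  — applicable
  S \ del = {on(b,d)}
  ∪ add   = {clear(g), holding(e), on(b,d)}

== RESULT ==
["clear(g)", "holding(e)", "on(b,d)"]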